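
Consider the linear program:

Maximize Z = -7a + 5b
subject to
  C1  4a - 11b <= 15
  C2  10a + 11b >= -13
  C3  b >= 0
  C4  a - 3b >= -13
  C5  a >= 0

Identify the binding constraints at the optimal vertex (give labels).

Corner points and Z = -7a + 5b:
  (15/4, 0) → Z = -105/4
  (188, 67) → Z = -981
  (0, 0) → Z = 0
  (0, 13/3) → Z = 65/3

The maximum is at (0, 13/3). Substituting into each constraint, equality holds for C4 and C5; the remaining constraints have slack.

C4 and C5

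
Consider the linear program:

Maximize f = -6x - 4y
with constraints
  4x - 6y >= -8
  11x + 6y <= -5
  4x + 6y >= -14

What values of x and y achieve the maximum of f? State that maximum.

x = -11/4, y = -1/2, maximum f = 37/2

Corner points and f = -6x - 4y:
  (-13/15, 34/45) → f = 98/45
  (-11/4, -1/2) → f = 37/2
  (9/7, -67/21) → f = 106/21

At the optimal vertex, 4x - 6y = -8 and 4x + 6y = -14.
Solving simultaneously gives x = -11/4, y = -1/2.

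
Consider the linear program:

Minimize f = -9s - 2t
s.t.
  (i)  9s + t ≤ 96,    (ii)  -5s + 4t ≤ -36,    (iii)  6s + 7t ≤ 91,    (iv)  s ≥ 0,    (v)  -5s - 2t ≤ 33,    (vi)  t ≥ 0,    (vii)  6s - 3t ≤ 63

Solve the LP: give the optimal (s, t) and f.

Extreme points and f = -9s - 2t:
  (420/41, 156/41) → f = -4092/41
  (117/11, 3/11) → f = -1059/11
  (36/5, 0) → f = -324/5
  (21/2, 0) → f = -189/2

The optimum lies where 9s + t = 96 and -5s + 4t = -36.
Solving simultaneously gives s = 420/41, t = 156/41.

s = 420/41, t = 156/41, minimum f = -4092/41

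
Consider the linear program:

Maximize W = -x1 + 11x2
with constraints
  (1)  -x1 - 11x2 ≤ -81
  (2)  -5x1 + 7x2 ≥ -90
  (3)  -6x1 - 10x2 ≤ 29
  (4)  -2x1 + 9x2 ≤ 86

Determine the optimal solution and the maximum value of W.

x1 = 1412/31, x2 = 610/31, maximum W = 5298/31

Corner points and W = -x1 + 11x2:
  (1557/62, 315/62) → W = 954/31
  (-7, 8) → W = 95
  (1412/31, 610/31) → W = 5298/31

The optimum lies where -5x1 + 7x2 = -90 and -2x1 + 9x2 = 86.
Solving simultaneously gives x1 = 1412/31, x2 = 610/31.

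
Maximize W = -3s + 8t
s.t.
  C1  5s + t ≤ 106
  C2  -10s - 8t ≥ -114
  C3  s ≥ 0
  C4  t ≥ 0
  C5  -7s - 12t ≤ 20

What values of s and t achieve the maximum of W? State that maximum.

s = 0, t = 57/4, maximum W = 114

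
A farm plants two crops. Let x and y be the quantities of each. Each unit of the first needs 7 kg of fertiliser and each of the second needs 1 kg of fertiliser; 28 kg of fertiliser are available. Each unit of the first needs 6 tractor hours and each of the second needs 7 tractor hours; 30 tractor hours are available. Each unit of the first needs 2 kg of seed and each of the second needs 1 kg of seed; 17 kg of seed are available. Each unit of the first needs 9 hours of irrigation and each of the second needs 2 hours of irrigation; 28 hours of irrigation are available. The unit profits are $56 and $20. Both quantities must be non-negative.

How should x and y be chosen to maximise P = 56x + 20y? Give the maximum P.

Vertices and P = 56x + 20y:
  (0, 0) → P = 0
  (0, 30/7) → P = 600/7
  (28/9, 0) → P = 1568/9
  (8/3, 2) → P = 568/3

x = 8/3, y = 2, maximum P = 568/3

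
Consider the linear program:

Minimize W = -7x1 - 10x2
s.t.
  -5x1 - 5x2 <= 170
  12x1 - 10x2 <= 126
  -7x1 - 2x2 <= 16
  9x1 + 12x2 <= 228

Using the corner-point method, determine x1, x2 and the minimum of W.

x1 = -108/11, x2 = 290/11, minimum W = -2144/11

Feasible corners and W = -7x1 - 10x2:
  (46/47, -537/47) → W = 5048/47
  (632/39, 89/13) → W = -7094/39
  (-108/11, 290/11) → W = -2144/11

At the optimal vertex, -7x1 - 2x2 = 16 and 9x1 + 12x2 = 228.
Solving simultaneously gives x1 = -108/11, x2 = 290/11.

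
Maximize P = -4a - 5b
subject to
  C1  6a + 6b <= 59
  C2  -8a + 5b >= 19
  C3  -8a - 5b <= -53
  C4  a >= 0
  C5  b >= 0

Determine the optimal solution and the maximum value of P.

a = 17/8, b = 36/5, maximum P = -89/2

Feasible corners and P = -4a - 5b:
  (181/78, 293/39) → P = -609/13
  (23/18, 77/9) → P = -431/9
  (17/8, 36/5) → P = -89/2

The optimum lies where -8a + 5b = 19 and -8a - 5b = -53.
Solving simultaneously gives a = 17/8, b = 36/5.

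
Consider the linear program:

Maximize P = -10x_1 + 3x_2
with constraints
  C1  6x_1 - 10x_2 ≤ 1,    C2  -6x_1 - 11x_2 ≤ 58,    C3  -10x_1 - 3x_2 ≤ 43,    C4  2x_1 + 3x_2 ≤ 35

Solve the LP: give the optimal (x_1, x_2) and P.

x_1 = -39/4, x_2 = 109/6, maximum P = 152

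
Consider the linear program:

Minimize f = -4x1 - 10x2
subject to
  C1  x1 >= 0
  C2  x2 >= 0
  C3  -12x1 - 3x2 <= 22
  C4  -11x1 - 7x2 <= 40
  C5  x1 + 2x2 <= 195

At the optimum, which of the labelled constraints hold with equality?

C1 and C5

Extreme points and f = -4x1 - 10x2:
  (0, 0) → f = 0
  (0, 195/2) → f = -975
  (195, 0) → f = -780

The minimum is at (0, 195/2). Substituting into each constraint, equality holds for C1 and C5; the remaining constraints have slack.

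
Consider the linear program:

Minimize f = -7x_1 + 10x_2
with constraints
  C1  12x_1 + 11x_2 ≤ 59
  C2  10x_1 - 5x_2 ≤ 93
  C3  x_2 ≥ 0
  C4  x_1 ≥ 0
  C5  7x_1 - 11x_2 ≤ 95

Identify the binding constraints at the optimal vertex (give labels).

C1 and C3

Extreme points and f = -7x_1 + 10x_2:
  (59/12, 0) → f = -413/12
  (0, 59/11) → f = 590/11
  (0, 0) → f = 0

The minimum is at (59/12, 0). Substituting into each constraint, equality holds for C1 and C3; the remaining constraints have slack.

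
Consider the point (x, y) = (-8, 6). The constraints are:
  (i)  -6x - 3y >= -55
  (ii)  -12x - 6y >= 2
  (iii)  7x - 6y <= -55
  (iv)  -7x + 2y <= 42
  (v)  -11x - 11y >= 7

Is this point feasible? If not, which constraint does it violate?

not feasible — violates (iv)

Constraint (iv): -7x + 2y = 68, which is not ≤ 42. All other constraints are satisfied.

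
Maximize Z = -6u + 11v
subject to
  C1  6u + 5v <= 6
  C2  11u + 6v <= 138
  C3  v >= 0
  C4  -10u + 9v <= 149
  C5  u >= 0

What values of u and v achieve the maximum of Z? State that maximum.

u = 0, v = 6/5, maximum Z = 66/5

Feasible corners and Z = -6u + 11v:
  (1, 0) → Z = -6
  (0, 6/5) → Z = 66/5
  (0, 0) → Z = 0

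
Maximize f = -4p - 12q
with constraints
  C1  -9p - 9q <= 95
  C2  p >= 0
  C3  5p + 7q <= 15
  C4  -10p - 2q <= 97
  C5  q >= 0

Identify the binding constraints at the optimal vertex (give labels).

C2 and C5

Vertices and f = -4p - 12q:
  (0, 15/7) → f = -180/7
  (0, 0) → f = 0
  (3, 0) → f = -12

The maximum is at (0, 0). Substituting into each constraint, equality holds for C2 and C5; the remaining constraints have slack.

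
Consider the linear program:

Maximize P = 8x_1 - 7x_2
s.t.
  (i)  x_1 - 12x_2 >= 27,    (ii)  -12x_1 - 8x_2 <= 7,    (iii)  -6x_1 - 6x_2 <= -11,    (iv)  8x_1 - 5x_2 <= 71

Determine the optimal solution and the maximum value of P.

x_1 = 37/6, x_2 = -13/3, maximum P = 239/3

At the optimal vertex, -6x_1 - 6x_2 = -11 and 8x_1 - 5x_2 = 71.
Solving simultaneously gives x_1 = 37/6, x_2 = -13/3.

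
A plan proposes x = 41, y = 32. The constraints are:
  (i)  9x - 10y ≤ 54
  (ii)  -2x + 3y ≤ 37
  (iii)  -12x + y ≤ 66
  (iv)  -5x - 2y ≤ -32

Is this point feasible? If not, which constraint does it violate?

feasible

(i): 49 ≤ 54 ✓
(ii): 14 ≤ 37 ✓
(iii): -460 ≤ 66 ✓
(iv): -269 ≤ -32 ✓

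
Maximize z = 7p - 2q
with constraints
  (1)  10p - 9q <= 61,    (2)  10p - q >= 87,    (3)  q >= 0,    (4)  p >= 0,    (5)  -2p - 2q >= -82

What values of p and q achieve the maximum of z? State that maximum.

Corner points and z = 7p - 2q:
  (361/40, 13/4) → z = 2267/40
  (430/19, 349/19) → z = 2312/19
  (128/11, 323/11) → z = 250/11

The binding constraints are 10p - 9q = 61 and -2p - 2q = -82.
Solving simultaneously gives p = 430/19, q = 349/19.

p = 430/19, q = 349/19, maximum z = 2312/19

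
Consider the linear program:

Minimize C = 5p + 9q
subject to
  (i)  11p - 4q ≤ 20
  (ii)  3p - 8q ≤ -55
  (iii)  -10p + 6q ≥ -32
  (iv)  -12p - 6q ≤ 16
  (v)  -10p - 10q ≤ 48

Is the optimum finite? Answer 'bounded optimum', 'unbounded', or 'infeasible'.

Feasible corners and C = 5p + 9q:
  (5, 35/4) → C = 415/4
  (-229/57, 102/19) → C = 1609/57
The feasible region has finitely many vertices and no improving ray; the minimum is 1609/57 at (-229/57, 102/19).

bounded optimum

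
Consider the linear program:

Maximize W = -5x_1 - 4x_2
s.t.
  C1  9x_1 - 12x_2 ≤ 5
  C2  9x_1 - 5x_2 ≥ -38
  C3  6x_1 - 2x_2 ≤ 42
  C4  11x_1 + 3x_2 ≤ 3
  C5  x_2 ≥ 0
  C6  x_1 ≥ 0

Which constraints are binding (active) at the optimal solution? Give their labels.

C5 and C6

Vertices and W = -5x_1 - 4x_2:
  (3/11, 0) → W = -15/11
  (0, 1) → W = -4
  (0, 0) → W = 0

The maximum is at (0, 0). Substituting into each constraint, equality holds for C5 and C6; the remaining constraints have slack.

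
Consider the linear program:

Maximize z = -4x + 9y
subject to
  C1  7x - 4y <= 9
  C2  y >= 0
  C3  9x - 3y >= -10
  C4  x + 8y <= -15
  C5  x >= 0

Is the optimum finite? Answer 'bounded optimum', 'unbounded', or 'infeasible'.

The boundaries 7x - 4y = 9 and y = 0 meet at (9/7, 0), but that point violates x + 8y ≤ -15. Every candidate vertex is excluded by some other constraint, so the feasible region is empty.

infeasible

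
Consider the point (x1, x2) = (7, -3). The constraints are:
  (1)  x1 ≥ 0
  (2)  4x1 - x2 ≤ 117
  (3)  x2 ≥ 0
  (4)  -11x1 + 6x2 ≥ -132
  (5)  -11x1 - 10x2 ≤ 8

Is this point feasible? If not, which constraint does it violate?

Constraint (3): x2 = -3, which is not ≥ 0. All other constraints are satisfied.

not feasible — violates (3)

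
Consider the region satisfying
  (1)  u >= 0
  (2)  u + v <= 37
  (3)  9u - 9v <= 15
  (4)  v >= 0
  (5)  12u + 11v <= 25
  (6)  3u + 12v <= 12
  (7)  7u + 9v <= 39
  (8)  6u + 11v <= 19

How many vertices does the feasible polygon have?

5

Intersecting each pair of boundary lines and keeping only the points that satisfy every inequality leaves:
  (0, 0)
  (0, 1)
  (5/3, 0)
  (130/69, 5/23)
  (56/37, 23/37)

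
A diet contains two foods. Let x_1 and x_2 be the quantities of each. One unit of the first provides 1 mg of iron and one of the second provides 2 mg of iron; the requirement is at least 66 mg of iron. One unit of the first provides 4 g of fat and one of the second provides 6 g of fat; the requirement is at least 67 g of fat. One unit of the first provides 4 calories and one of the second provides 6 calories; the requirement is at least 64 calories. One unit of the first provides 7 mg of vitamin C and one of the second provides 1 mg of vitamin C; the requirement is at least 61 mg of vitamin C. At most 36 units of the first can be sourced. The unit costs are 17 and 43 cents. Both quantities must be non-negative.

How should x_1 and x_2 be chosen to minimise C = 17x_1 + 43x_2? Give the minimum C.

x_1 = 36, x_2 = 15, minimum C = 1257

Extreme points and C = 17x_1 + 43x_2:
  (0, 61) → C = 2623
  (56/13, 401/13) → C = 18195/13
  (36, 15) → C = 1257
The feasible region is unbounded (it extends along (0, 1)), but C strictly increases along every unbounded feasible direction, so there is no improving ray and the minimum is attained at a vertex.

The binding constraints are x_1 + 2x_2 = 66 and x_1 = 36.
Solving simultaneously gives x_1 = 36, x_2 = 15.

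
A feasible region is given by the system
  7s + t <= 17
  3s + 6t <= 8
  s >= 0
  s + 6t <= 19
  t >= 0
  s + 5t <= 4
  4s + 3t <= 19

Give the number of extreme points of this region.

5

Of the 21 pairwise boundary intersections, those satisfying every inequality are:
  (94/39, 5/39)
  (17/7, 0)
  (16/9, 4/9)
  (0, 0)
  (0, 4/5)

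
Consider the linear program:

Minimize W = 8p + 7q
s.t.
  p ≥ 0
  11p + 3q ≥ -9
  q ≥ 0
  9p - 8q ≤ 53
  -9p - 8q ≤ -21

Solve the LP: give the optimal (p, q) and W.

p = 0, q = 21/8, minimum W = 147/8

Feasible corners and W = 8p + 7q:
  (0, 21/8) → W = 147/8
  (53/9, 0) → W = 424/9
  (7/3, 0) → W = 56/3
The feasible region is unbounded (it extends along (0, 1), (8, 9)), but W strictly increases along every unbounded feasible direction, so there is no improving ray and the minimum is attained at a vertex.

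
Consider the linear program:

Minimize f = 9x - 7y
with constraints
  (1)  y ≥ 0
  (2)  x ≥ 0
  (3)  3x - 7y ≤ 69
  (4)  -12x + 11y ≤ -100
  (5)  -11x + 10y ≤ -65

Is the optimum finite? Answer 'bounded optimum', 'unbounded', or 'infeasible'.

Extreme points and f = 9x - 7y:
  (23, 0) → f = 207
  (25/3, 0) → f = 75
The feasible region has finitely many vertices and no improving ray; the minimum is 75 at (25/3, 0).

bounded optimum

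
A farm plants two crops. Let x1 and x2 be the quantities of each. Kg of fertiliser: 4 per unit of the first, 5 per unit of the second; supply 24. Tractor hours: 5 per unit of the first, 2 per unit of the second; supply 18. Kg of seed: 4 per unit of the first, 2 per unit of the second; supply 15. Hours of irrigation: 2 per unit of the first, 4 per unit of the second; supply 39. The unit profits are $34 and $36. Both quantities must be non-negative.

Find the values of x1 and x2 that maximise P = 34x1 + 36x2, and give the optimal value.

x1 = 9/4, x2 = 3, maximum P = 369/2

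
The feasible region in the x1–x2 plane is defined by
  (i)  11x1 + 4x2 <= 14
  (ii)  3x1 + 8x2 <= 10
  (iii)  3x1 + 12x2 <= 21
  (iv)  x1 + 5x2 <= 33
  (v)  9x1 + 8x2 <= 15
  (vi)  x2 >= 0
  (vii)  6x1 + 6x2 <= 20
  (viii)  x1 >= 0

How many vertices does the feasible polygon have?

Pairwise boundary intersections that survive every other constraint:
  (1, 3/4)
  (14/11, 0)
  (5/6, 15/16)
  (0, 5/4)
  (0, 0)

5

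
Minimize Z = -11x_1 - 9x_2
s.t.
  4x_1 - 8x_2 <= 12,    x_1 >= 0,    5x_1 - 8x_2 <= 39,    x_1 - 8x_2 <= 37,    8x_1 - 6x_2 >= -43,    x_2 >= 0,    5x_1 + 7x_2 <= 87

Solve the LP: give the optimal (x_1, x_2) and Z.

x_1 = 195/17, x_2 = 72/17, minimum Z = -2793/17

Extreme points and Z = -11x_1 - 9x_2:
  (3, 0) → Z = -33
  (195/17, 72/17) → Z = -2793/17
  (0, 43/6) → Z = -129/2
  (0, 0) → Z = 0
  (221/86, 911/86) → Z = -5315/43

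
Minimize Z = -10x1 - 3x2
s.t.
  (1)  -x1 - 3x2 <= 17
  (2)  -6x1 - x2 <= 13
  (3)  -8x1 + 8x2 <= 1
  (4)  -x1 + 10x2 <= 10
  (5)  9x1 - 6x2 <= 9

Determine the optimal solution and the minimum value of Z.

Corner points and Z = -10x1 - 3x2:
  (-15/8, -7/4) → Z = 24
  (-23/15, -19/5) → Z = 401/15
  (35/36, 79/72) → Z = -937/72
  (25/14, 33/28) → Z = -599/28

x1 = 25/14, x2 = 33/28, minimum Z = -599/28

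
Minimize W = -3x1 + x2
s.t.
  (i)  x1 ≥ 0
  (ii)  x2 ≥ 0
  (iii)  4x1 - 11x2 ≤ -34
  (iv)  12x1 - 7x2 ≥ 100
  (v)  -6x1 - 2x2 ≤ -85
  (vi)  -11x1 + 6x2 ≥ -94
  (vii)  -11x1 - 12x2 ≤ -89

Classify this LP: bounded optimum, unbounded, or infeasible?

The boundaries x1 = 0 and -6x1 - 2x2 = -85 meet at (0, 85/2), but that point violates 12x1 - 7x2 ≥ 100. Every candidate vertex is excluded by some other constraint, so the feasible region is empty.

infeasible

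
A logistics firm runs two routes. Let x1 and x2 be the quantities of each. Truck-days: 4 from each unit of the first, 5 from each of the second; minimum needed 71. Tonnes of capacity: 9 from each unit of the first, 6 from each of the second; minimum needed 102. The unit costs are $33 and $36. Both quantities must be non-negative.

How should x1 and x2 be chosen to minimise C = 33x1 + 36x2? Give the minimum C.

x1 = 4, x2 = 11, minimum C = 528

Extreme points and C = 33x1 + 36x2:
  (0, 17) → C = 612
  (71/4, 0) → C = 2343/4
  (4, 11) → C = 528
The feasible region is unbounded (it extends along (0, 1), (1, 0)), but C strictly increases along every unbounded feasible direction, so there is no improving ray and the minimum is attained at a vertex.

At the optimal vertex, 4x1 + 5x2 = 71 and 9x1 + 6x2 = 102.
Solving simultaneously gives x1 = 4, x2 = 11.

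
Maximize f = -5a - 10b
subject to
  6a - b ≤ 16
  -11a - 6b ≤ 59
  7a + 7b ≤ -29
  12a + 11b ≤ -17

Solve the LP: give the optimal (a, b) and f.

Corner points and f = -5a - 10b:
  (37/47, -530/47) → f = 5115/47
  (83/49, -286/49) → f = 2445/49
  (-239/35, 94/35) → f = 51/7

a = 37/47, b = -530/47, maximum f = 5115/47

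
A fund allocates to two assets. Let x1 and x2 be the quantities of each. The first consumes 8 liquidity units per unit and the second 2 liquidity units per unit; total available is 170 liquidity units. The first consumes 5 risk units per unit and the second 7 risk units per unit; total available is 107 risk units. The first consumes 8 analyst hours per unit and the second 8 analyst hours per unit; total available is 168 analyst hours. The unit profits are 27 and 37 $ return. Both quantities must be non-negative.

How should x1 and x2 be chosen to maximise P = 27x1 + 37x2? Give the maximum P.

x1 = 20, x2 = 1, maximum P = 577

Vertices and P = 27x1 + 37x2:
  (0, 0) → P = 0
  (0, 107/7) → P = 3959/7
  (21, 0) → P = 567
  (20, 1) → P = 577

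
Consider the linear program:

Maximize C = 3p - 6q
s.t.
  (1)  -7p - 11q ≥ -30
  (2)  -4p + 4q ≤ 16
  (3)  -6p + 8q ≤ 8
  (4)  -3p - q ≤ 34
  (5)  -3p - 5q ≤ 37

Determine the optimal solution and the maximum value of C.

Vertices and C = 3p - 6q:
  (76/61, 118/61) → C = -480/61
  (557/2, -349/2) → C = 3765/2
  (-56/9, -11/3) → C = 10/3

The optimum lies where -7p - 11q = -30 and -3p - 5q = 37.
Solving simultaneously gives p = 557/2, q = -349/2.

p = 557/2, q = -349/2, maximum C = 3765/2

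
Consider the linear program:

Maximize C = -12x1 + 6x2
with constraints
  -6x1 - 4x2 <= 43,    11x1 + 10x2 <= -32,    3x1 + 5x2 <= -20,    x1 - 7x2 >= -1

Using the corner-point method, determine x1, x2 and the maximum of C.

x1 = -305/46, x2 = -37/46, maximum C = 1719/23

The feasible region is unbounded (it extends along (2, -3), (10, -11)), but C strictly decreases along every unbounded feasible direction, so there is no improving ray and the maximum is attained at a vertex.

The binding constraints are -6x1 - 4x2 = 43 and x1 - 7x2 = -1.
Solving simultaneously gives x1 = -305/46, x2 = -37/46.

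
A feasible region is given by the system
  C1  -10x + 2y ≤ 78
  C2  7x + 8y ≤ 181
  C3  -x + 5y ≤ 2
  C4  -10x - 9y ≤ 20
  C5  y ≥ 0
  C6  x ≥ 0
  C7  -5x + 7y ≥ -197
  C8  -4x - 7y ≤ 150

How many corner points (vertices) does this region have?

Pairwise boundary intersections that survive every other constraint:
  (889/43, 195/43)
  (181/7, 0)
  (0, 2/5)
  (0, 0)

4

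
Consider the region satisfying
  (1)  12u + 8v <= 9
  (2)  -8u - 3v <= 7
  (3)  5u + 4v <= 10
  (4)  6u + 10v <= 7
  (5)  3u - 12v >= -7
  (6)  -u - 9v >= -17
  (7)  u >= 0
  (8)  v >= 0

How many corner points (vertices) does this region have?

5

Pairwise boundary intersections that survive every other constraint:
  (17/36, 5/12)
  (3/4, 0)
  (7/51, 21/34)
  (0, 7/12)
  (0, 0)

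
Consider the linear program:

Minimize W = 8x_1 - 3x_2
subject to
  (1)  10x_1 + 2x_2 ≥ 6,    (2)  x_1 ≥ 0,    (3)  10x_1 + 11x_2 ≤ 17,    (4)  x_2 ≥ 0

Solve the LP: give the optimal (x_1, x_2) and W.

The binding constraints are 10x_1 + 2x_2 = 6 and 10x_1 + 11x_2 = 17.
Solving simultaneously gives x_1 = 16/45, x_2 = 11/9.

x_1 = 16/45, x_2 = 11/9, minimum W = -37/45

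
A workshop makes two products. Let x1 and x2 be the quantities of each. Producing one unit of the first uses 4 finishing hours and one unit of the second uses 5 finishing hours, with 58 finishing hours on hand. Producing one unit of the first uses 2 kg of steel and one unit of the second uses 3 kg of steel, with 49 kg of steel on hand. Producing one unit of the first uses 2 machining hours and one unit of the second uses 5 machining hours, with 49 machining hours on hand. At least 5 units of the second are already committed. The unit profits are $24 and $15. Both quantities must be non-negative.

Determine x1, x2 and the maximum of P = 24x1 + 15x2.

Extreme points and P = 24x1 + 15x2:
  (0, 49/5) → P = 147
  (0, 5) → P = 75
  (9/2, 8) → P = 228
  (33/4, 5) → P = 273

At the optimal vertex, 4x1 + 5x2 = 58 and x2 = 5.
Solving simultaneously gives x1 = 33/4, x2 = 5.

x1 = 33/4, x2 = 5, maximum P = 273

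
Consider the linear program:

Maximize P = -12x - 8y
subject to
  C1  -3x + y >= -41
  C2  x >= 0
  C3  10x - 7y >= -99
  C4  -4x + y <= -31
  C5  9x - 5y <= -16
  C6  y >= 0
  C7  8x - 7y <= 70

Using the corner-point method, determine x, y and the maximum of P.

x = 171/11, y = 343/11, maximum P = -436

Vertices and P = -12x - 8y:
  (158/9, 353/9) → P = -4720/9
  (383/13, 731/13) → P = -10444/13
  (171/11, 343/11) → P = -436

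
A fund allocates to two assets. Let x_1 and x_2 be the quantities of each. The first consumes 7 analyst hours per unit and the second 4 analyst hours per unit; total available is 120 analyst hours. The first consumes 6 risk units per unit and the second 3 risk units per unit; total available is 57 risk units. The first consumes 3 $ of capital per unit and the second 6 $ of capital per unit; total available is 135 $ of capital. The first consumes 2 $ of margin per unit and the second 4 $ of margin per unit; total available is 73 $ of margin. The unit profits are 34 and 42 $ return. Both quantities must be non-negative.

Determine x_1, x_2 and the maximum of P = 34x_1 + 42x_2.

x_1 = 1/2, x_2 = 18, maximum P = 773

Feasible corners and P = 34x_1 + 42x_2:
  (0, 0) → P = 0
  (0, 73/4) → P = 1533/2
  (19/2, 0) → P = 323
  (1/2, 18) → P = 773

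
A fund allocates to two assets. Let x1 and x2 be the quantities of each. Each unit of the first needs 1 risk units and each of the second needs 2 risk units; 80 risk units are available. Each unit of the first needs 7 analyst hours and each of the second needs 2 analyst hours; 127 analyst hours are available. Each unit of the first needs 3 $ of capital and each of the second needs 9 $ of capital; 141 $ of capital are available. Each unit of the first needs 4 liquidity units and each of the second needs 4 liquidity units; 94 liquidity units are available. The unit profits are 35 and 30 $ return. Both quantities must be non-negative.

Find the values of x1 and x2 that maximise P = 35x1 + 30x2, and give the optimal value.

Vertices and P = 35x1 + 30x2:
  (0, 0) → P = 0
  (0, 47/3) → P = 470
  (127/7, 0) → P = 635
  (16, 15/2) → P = 785
  (47/4, 47/4) → P = 3055/4

x1 = 16, x2 = 15/2, maximum P = 785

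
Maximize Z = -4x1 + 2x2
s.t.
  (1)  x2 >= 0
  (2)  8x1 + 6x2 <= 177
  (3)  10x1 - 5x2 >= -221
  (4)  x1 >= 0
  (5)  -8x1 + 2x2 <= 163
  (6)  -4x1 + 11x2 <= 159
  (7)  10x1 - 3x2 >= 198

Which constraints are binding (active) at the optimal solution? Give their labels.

(2) and (7)

Extreme points and Z = -4x1 + 2x2:
  (177/8, 0) → Z = -177/2
  (99/5, 0) → Z = -396/5
  (573/28, 31/14) → Z = -542/7

The maximum is at (573/28, 31/14). Substituting into each constraint, equality holds for (2) and (7); the remaining constraints have slack.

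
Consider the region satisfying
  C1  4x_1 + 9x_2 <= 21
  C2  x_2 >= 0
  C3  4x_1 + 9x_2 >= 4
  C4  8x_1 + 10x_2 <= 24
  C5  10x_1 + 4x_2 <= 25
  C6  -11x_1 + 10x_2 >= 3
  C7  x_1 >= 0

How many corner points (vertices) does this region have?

The feasible vertices (each the meet of two boundaries and inside every other half-plane) are:
  (3/16, 9/4)
  (0, 7/3)
  (13/139, 56/139)
  (0, 4/9)
  (21/19, 144/95)

5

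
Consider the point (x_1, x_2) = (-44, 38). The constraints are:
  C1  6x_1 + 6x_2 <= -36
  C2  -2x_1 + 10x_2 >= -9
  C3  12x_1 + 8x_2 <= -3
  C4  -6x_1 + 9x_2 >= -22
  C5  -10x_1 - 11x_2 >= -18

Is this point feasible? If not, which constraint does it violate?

C1: -36 ≤ -36 ✓
C2: 468 ≥ -9 ✓
C3: -224 ≤ -3 ✓
C4: 606 ≥ -22 ✓
C5: 22 ≥ -18 ✓

feasible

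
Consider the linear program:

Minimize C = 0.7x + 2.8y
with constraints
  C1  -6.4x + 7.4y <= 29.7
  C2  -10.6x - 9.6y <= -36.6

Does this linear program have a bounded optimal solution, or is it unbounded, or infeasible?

unbounded

From the feasible point (-357/3497, 27453/6994), moving in the direction (9.6, -10.6) keeps every constraint satisfied while C decreases without bound.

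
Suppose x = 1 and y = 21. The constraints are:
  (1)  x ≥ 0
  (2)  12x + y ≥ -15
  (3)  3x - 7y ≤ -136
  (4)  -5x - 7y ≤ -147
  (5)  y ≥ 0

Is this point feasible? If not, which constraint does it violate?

(1): 1 ≥ 0 ✓
(2): 33 ≥ -15 ✓
(3): -144 ≤ -136 ✓
(4): -152 ≤ -147 ✓
(5): 21 ≥ 0 ✓

feasible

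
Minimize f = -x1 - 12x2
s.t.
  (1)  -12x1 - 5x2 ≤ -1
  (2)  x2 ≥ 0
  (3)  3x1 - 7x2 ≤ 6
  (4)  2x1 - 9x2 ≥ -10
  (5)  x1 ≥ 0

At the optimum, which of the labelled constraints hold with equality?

(3) and (4)

Corner points and f = -x1 - 12x2:
  (1/12, 0) → f = -1/12
  (0, 1/5) → f = -12/5
  (2, 0) → f = -2
  (124/13, 42/13) → f = -628/13
  (0, 10/9) → f = -40/3

The minimum is at (124/13, 42/13). Substituting into each constraint, equality holds for (3) and (4); the remaining constraints have slack.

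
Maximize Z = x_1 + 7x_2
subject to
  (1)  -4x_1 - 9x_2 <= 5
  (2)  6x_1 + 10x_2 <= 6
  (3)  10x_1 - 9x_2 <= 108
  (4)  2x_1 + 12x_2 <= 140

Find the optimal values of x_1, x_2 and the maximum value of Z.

x_1 = -44, x_2 = 19, maximum Z = 89

Feasible corners and Z = x_1 + 7x_2:
  (103/14, -241/63) → Z = -2447/126
  (-44, 19) → Z = 89
  (81/11, -42/11) → Z = -213/11
  (-332/13, 207/13) → Z = 1117/13

The binding constraints are -4x_1 - 9x_2 = 5 and 2x_1 + 12x_2 = 140.
Solving simultaneously gives x_1 = -44, x_2 = 19.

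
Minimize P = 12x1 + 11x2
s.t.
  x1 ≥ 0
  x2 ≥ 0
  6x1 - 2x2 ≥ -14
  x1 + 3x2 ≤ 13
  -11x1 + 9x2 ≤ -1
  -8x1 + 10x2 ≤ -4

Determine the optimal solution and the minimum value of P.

x1 = 1/2, x2 = 0, minimum P = 6

Vertices and P = 12x1 + 11x2:
  (13, 0) → P = 156
  (1/2, 0) → P = 6
  (71/17, 50/17) → P = 1402/17

The binding constraints are x2 = 0 and -8x1 + 10x2 = -4.
Solving simultaneously gives x1 = 1/2, x2 = 0.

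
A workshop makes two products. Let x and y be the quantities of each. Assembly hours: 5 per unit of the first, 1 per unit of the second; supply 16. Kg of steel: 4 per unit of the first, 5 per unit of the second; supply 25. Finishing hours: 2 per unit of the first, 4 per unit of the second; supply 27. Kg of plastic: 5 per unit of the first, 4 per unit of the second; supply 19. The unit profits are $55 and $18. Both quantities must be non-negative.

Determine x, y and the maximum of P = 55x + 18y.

The binding constraints are 5x + y = 16 and 5x + 4y = 19.
Solving simultaneously gives x = 3, y = 1.

x = 3, y = 1, maximum P = 183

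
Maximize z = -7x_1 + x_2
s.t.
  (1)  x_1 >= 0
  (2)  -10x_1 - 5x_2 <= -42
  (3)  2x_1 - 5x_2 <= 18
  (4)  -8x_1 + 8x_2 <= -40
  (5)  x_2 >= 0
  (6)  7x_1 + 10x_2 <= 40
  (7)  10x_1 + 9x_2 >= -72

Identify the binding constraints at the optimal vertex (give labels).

(4) and (5)

Extreme points and z = -7x_1 + x_2:
  (5, 0) → z = -35
  (90/17, 5/17) → z = -625/17
  (40/7, 0) → z = -40

The maximum is at (5, 0). Substituting into each constraint, equality holds for (4) and (5); the remaining constraints have slack.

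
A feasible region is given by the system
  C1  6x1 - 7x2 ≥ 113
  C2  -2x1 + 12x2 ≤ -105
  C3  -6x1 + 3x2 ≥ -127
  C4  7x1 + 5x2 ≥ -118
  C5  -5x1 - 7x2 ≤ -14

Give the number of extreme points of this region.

Of the 10 pairwise boundary intersections, those satisfying every inequality are:
  (403/22, -188/33)
  (903/74, -497/74)
  (49/3, -29/3)

3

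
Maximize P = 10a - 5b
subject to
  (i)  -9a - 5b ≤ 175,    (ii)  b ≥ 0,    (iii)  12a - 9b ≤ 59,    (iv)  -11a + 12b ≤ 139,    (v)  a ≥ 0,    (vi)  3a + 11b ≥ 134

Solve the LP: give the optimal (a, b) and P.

The binding constraints are 12a - 9b = 59 and -11a + 12b = 139.
Solving simultaneously gives a = 653/15, b = 2317/45.

a = 653/15, b = 2317/45, maximum P = 1601/9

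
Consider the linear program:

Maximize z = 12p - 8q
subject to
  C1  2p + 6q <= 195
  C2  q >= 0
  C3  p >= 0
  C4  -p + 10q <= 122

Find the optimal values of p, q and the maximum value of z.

Corner points and z = 12p - 8q:
  (195/2, 0) → z = 1170
  (609/13, 439/26) → z = 5552/13
  (0, 0) → z = 0
  (0, 61/5) → z = -488/5

p = 195/2, q = 0, maximum z = 1170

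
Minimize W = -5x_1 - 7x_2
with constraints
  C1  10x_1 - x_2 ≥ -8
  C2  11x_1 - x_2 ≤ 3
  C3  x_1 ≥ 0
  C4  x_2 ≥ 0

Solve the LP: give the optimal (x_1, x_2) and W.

Extreme points and W = -5x_1 - 7x_2:
  (11, 118) → W = -881
  (0, 8) → W = -56
  (3/11, 0) → W = -15/11
  (0, 0) → W = 0

x_1 = 11, x_2 = 118, minimum W = -881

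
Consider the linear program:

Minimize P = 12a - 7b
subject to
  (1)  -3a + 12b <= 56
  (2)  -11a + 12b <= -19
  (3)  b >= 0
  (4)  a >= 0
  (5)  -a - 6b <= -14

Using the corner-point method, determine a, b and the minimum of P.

a = 47/13, b = 45/26, minimum P = 813/26

The feasible region is unbounded (it extends along (4, 1), (1, 0)), but P strictly increases along every unbounded feasible direction, so there is no improving ray and the minimum is attained at a vertex.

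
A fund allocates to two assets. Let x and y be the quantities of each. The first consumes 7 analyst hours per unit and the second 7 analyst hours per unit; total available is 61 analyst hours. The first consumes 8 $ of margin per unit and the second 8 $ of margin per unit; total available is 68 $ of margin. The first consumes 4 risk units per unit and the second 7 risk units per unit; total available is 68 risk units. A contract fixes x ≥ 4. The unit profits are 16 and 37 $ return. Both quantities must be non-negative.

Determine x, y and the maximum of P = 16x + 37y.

x = 4, y = 9/2, maximum P = 461/2

Vertices and P = 16x + 37y:
  (17/2, 0) → P = 136
  (4, 0) → P = 64
  (4, 9/2) → P = 461/2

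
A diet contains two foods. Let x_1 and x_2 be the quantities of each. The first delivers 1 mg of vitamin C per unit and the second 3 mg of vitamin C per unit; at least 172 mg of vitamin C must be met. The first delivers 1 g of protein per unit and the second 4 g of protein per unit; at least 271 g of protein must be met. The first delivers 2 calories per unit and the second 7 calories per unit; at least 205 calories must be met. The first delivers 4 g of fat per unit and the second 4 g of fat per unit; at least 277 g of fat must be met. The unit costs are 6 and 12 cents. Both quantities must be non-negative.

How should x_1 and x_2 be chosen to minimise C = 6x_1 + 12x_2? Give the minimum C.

The feasible region is unbounded (it extends along (0, 1), (1, 0)), but C strictly increases along every unbounded feasible direction, so there is no improving ray and the minimum is attained at a vertex.

The optimum lies where x_1 + 4x_2 = 271 and 4x_1 + 4x_2 = 277.
Solving simultaneously gives x_1 = 2, x_2 = 269/4.

x_1 = 2, x_2 = 269/4, minimum C = 819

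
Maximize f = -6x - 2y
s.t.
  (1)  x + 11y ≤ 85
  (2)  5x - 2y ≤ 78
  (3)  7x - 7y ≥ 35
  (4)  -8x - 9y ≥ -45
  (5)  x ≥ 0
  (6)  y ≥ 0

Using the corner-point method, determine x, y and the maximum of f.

x = 5, y = 0, maximum f = -30

Vertices and f = -6x - 2y:
  (90/17, 5/17) → f = -550/17
  (5, 0) → f = -30
  (45/8, 0) → f = -135/4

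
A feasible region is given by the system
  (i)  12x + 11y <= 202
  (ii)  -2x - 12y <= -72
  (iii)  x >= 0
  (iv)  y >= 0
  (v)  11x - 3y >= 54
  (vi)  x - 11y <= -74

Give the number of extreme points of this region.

3

Intersecting each pair of boundary lines and keeping only the points that satisfy every inequality leaves:
  (1200/157, 1574/157)
  (128/13, 1090/143)
  (408/59, 434/59)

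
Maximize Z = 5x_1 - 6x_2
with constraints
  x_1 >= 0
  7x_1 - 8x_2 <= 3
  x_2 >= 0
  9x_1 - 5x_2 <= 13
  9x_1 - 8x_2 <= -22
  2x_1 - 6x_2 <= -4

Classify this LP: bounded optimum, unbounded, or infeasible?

bounded optimum

Corner points and Z = 5x_1 - 6x_2:
  (0, 11/4) → Z = -33/2
  (214/27, 35/3) → Z = -820/27
The feasible region has finitely many vertices and no improving ray; the maximum is -33/2 at (0, 11/4).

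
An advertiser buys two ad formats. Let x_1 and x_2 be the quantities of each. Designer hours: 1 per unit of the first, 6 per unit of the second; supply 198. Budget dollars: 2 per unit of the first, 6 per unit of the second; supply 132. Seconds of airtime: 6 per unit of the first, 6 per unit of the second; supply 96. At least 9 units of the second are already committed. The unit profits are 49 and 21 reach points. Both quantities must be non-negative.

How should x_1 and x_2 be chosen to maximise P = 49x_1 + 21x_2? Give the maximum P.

x_1 = 7, x_2 = 9, maximum P = 532

The optimum lies where 6x_1 + 6x_2 = 96 and x_2 = 9.
Solving simultaneously gives x_1 = 7, x_2 = 9.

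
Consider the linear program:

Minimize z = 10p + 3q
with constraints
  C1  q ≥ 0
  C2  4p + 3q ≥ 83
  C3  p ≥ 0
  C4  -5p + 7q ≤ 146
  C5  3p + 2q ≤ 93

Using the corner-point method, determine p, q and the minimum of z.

p = 143/43, q = 999/43, minimum z = 4427/43

Vertices and z = 10p + 3q:
  (83/4, 0) → z = 415/2
  (31, 0) → z = 310
  (143/43, 999/43) → z = 4427/43
  (359/31, 903/31) → z = 6299/31

At the optimal vertex, 4p + 3q = 83 and -5p + 7q = 146.
Solving simultaneously gives p = 143/43, q = 999/43.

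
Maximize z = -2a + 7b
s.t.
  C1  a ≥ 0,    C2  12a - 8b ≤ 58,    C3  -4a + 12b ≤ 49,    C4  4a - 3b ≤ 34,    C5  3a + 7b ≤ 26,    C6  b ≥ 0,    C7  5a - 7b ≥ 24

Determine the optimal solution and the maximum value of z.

a = 107/22, b = 1/22, maximum z = -207/22

Vertices and z = -2a + 7b:
  (29/6, 0) → z = -29/3
  (107/22, 1/22) → z = -207/22
  (24/5, 0) → z = -48/5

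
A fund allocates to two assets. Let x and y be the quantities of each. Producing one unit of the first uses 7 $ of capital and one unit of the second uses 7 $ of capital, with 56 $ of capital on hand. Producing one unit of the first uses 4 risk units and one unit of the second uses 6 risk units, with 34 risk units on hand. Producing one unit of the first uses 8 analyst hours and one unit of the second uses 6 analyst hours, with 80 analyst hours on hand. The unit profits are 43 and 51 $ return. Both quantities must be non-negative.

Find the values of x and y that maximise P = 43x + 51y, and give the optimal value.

Extreme points and P = 43x + 51y:
  (0, 0) → P = 0
  (0, 17/3) → P = 289
  (8, 0) → P = 344
  (7, 1) → P = 352

The binding constraints are 7x + 7y = 56 and 4x + 6y = 34.
Solving simultaneously gives x = 7, y = 1.

x = 7, y = 1, maximum P = 352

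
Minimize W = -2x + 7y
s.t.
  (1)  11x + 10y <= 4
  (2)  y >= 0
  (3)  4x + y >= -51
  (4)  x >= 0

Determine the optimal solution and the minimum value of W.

x = 4/11, y = 0, minimum W = -8/11

Feasible corners and W = -2x + 7y:
  (4/11, 0) → W = -8/11
  (0, 2/5) → W = 14/5
  (0, 0) → W = 0

The binding constraints are 11x + 10y = 4 and y = 0.
Solving simultaneously gives x = 4/11, y = 0.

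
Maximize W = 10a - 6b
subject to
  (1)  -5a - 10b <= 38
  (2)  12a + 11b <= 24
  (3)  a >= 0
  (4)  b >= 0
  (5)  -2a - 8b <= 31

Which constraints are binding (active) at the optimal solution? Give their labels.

Corner points and W = 10a - 6b:
  (0, 24/11) → W = -144/11
  (2, 0) → W = 20
  (0, 0) → W = 0

The maximum is at (2, 0). Substituting into each constraint, equality holds for (2) and (4); the remaining constraints have slack.

(2) and (4)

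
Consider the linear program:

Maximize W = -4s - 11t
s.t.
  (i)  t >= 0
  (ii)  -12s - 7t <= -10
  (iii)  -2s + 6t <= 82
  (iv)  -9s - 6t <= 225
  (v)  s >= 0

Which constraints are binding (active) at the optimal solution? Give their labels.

(i) and (ii)

Corner points and W = -4s - 11t:
  (5/6, 0) → W = -10/3
  (0, 10/7) → W = -110/7
  (0, 41/3) → W = -451/3
The feasible region is unbounded (it extends along (3, 1), (1, 0)), but W strictly decreases along every unbounded feasible direction, so there is no improving ray and the maximum is attained at a vertex.

The maximum is at (5/6, 0). Substituting into each constraint, equality holds for (i) and (ii); the remaining constraints have slack.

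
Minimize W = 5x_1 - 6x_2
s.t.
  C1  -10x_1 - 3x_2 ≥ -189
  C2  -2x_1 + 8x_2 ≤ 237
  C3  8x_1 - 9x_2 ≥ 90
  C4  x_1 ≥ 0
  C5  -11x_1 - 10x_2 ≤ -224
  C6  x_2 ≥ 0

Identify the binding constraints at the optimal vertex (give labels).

Extreme points and W = 5x_1 - 6x_2:
  (657/38, 102/19) → W = 2061/38
  (1218/67, 161/67) → W = 5124/67
  (2916/179, 802/179) → W = 9768/179

The minimum is at (657/38, 102/19). Substituting into each constraint, equality holds for C1 and C3; the remaining constraints have slack.

C1 and C3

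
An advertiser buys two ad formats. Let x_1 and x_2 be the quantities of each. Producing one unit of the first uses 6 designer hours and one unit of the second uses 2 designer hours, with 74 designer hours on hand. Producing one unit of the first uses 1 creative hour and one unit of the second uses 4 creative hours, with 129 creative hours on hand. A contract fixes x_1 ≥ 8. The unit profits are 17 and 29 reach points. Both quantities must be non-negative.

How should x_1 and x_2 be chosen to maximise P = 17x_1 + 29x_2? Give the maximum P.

Extreme points and P = 17x_1 + 29x_2:
  (37/3, 0) → P = 629/3
  (8, 0) → P = 136
  (8, 13) → P = 513

x_1 = 8, x_2 = 13, maximum P = 513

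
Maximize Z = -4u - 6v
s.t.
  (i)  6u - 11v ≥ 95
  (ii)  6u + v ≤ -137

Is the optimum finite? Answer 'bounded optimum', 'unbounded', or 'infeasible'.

From the feasible point (-353/18, -58/3), moving in the direction (1, -6) keeps every constraint satisfied while Z increases without bound.

unbounded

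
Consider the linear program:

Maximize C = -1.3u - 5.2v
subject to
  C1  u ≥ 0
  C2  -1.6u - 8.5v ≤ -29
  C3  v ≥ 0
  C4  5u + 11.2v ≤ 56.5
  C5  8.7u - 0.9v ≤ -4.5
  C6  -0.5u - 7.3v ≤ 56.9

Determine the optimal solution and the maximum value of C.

Corner points and C = -1.3u - 5.2v:
  (0, 565/112) → C = -1469/56
  (0, 5) → C = -26
  (15/3398, 17135/3398) → C = -178243/6796

u = 0, v = 5, maximum C = -26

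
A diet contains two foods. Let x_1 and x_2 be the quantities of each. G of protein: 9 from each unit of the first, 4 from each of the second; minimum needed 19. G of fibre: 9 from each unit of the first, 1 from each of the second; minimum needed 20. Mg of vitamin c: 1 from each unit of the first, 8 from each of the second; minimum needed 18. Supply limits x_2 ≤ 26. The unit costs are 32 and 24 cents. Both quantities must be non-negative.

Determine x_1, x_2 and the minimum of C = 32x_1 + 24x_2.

x_1 = 2, x_2 = 2, minimum C = 112

The feasible region is unbounded (it extends along (1, 0)), but C strictly increases along every unbounded feasible direction, so there is no improving ray and the minimum is attained at a vertex.

The binding constraints are 9x_1 + x_2 = 20 and x_1 + 8x_2 = 18.
Solving simultaneously gives x_1 = 2, x_2 = 2.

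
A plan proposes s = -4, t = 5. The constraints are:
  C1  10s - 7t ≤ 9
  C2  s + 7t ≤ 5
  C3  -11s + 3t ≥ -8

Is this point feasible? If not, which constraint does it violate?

Constraint C2: s + 7t = 31, which is not ≤ 5. All other constraints are satisfied.

not feasible — violates C2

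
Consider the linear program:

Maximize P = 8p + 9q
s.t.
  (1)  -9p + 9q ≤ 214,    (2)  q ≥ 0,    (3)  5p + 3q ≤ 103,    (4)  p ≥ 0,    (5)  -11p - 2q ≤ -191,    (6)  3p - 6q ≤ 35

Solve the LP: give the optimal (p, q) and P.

p = 367/23, q = 178/23, maximum P = 4538/23

Vertices and P = 8p + 9q:
  (367/23, 178/23) → P = 4538/23
  (241/13, 134/39) → P = 2330/13
  (152/9, 47/18) → P = 2855/18

At the optimal vertex, 5p + 3q = 103 and -11p - 2q = -191.
Solving simultaneously gives p = 367/23, q = 178/23.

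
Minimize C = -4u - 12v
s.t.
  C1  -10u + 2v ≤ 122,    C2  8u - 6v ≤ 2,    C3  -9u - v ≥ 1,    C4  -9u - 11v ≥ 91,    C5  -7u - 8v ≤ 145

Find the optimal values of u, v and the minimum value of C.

u = -381/32, v = 47/32, minimum C = 30

Feasible corners and C = -4u - 12v:
  (-381/32, 47/32) → C = 30
  (-633/47, -298/47) → C = 6108/47
  (-262/71, -373/71) → C = 5524/71
  (-427/53, -587/53) → C = 8752/53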